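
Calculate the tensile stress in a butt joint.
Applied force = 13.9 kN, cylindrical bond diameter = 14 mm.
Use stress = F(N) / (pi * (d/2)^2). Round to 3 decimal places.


A = pi * 7.0^2 = 153.9380 mm^2
sigma = 13900.0 / 153.9380 = 90.296 MPa

90.296


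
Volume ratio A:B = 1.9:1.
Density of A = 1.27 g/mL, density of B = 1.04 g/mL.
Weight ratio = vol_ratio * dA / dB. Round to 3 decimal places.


Wt ratio = 1.9 * 1.27 / 1.04
= 2.320

2.320


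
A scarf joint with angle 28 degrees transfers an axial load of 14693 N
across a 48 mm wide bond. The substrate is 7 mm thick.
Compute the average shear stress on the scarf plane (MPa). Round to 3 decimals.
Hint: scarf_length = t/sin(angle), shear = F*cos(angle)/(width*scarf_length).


scarf_length = 7 / sin(28 deg) = 14.9104 mm
cos(28 deg) = 0.882948
shear stress = 14693 * 0.882948 / (48 * 14.9104)
= 18.127 MPa

18.127


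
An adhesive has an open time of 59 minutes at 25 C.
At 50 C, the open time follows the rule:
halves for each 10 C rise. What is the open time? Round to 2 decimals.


Factor = 2^((50-25)/10) = 5.6569
Open time = 59 / 5.6569 = 10.43 min

10.43


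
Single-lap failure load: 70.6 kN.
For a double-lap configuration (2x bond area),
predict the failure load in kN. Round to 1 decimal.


Failure load = 70.6 * 2 = 141.2 kN

141.2


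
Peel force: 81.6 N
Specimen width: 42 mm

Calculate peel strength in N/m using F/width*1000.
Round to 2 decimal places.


Peel strength = 81.6 / 42 * 1000 = 1942.86 N/m

1942.86


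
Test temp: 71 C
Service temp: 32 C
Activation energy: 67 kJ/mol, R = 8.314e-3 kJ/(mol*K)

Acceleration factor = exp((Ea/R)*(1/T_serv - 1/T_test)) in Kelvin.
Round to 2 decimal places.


AF = exp((67/0.008314)*(1/305.15 - 1/344.15))
= 19.94

19.94


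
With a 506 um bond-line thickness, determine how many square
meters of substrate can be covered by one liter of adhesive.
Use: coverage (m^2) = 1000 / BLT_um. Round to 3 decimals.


Coverage = 1000 / 506 = 1.976 m^2

1.976


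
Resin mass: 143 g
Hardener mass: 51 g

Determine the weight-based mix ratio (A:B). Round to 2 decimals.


Ratio = 143 / 51 = 2.80

2.80


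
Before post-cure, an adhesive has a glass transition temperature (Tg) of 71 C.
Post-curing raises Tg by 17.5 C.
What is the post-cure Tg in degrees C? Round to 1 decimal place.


Tg_post = Tg_base + delta_Tg
= 71 + 17.5
= 88.5 C

88.5


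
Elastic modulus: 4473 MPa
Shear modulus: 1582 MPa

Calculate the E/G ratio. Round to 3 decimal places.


E / G = 4473 / 1582 = 2.827

2.827


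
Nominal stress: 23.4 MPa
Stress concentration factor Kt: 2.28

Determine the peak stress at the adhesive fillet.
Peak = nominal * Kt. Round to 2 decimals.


Peak stress = 23.4 * 2.28
= 53.35 MPa

53.35


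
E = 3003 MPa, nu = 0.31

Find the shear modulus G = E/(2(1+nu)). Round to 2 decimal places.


G = 3003 / (2 * 1.31)
= 1146.18 MPa

1146.18


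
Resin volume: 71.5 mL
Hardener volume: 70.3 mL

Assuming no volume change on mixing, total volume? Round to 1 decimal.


V_total = 71.5 + 70.3 = 141.8 mL

141.8


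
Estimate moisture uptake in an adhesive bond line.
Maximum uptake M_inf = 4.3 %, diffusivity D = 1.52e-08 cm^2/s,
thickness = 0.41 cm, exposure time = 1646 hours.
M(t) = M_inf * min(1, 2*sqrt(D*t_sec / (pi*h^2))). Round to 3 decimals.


Convert time: 1646 h = 5925600 s
ratio = min(1, 2*sqrt(1.52e-08*5925600/(pi*0.41^2)))
= 0.825960
M(t) = 4.3 * 0.825960 = 3.552%

3.552


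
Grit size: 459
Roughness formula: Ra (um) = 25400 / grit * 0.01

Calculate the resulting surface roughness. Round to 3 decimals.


Ra = 25400 / 459 * 0.01
= 0.553 um

0.553


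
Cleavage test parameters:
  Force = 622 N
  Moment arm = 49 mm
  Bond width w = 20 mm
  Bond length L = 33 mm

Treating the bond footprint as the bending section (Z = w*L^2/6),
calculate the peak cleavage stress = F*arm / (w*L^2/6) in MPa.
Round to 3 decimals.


M = 622 * 49 = 30478 N*mm
Z = 20 * 33^2 / 6 = 21780 / 6 mm^3
sigma = M / Z = 6 * 30478 / 21780 = 182868 / 21780
= 8.396 MPa

8.396


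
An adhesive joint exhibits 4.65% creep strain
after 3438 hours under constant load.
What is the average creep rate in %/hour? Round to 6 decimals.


Creep rate = strain / time
= 4.65 / 3438
= 0.001353 %/h

0.001353


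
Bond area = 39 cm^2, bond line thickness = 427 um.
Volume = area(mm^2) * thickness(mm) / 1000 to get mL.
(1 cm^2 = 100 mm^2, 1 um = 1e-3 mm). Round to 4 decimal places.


area_mm2 = 39 * 100 = 3900
blt_mm = 427 * 1e-3 = 0.427
vol_mm3 = 3900 * 0.427 = 1665.3
vol_mL = 1665.3 / 1000 = 1.6653 mL

1.6653


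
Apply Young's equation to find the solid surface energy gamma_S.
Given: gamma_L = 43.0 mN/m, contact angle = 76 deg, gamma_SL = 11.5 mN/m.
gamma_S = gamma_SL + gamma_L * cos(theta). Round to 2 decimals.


theta_rad = 76 * pi/180 = 1.326450
gamma_S = 11.5 + 43.0 * cos(1.326450)
= 21.90 mN/m

21.90


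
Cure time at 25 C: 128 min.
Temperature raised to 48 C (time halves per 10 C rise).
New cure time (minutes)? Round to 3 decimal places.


Acceleration factor = 2^(23/10) = 4.9246
New time = 128 / 4.9246 = 25.992 min

25.992


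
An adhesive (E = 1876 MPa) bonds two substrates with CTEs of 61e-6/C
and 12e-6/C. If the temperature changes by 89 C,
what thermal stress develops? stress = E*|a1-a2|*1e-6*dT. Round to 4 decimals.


Stress = 1876 * |61 - 12| * 1e-6 * 89
= 8.1812 MPa

8.1812


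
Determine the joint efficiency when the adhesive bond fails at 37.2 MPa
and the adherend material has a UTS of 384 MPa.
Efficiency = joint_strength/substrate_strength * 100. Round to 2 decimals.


Joint efficiency = 37.2 / 384 * 100
= 9.69%

9.69


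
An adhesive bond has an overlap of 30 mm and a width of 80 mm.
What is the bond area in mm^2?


Bond area = overlap * width
= 30 * 80
= 2400 mm^2

2400


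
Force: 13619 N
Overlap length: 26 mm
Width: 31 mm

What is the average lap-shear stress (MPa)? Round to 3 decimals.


Average shear stress = F / (overlap * width)
= 13619 / (26 * 31)
= 16.897 MPa

16.897


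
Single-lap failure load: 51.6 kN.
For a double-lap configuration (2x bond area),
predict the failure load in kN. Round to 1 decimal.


Failure load = 51.6 * 2 = 103.2 kN

103.2


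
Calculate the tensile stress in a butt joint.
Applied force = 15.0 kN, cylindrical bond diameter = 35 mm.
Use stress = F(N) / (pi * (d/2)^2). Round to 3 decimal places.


A = pi * 17.5^2 = 962.1128 mm^2
sigma = 15000.0 / 962.1128 = 15.591 MPa

15.591


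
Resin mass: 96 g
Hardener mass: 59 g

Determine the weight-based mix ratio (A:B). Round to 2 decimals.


Ratio = 96 / 59 = 1.63

1.63


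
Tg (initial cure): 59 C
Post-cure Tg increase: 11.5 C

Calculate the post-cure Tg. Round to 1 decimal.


Post-cure Tg = 59 + 11.5 = 70.5 C

70.5


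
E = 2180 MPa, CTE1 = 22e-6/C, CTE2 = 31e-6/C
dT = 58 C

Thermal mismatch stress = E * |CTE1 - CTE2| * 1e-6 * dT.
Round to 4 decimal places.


= 2180 * 9e-6 * 58
= 1.1380 MPa

1.1380


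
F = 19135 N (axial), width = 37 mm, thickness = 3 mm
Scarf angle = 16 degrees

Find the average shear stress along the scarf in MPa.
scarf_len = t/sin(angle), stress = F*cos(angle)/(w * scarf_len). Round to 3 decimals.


scarf_len = 3/sin(16 deg) = 10.8839
cos(16 deg) = 0.961262
stress = 19135*0.961262/(37*10.8839) = 45.676 MPa

45.676


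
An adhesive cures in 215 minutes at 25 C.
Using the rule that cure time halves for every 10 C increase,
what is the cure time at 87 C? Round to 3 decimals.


Factor = 2^((87 - 25) / 10) = 73.5167
Cure time = 215 / 73.5167
= 2.925 minutes

2.925


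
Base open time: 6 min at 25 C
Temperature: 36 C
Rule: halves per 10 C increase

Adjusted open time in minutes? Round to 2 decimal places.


Acceleration = 2^((36-25)/10) = 2.1435
Open time = 6 / 2.1435 = 2.80 min

2.80


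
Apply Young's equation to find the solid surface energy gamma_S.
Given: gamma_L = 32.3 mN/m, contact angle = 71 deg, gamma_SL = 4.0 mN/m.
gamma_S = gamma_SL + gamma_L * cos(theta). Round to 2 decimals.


theta_rad = 71 * pi/180 = 1.239184
gamma_S = 4.0 + 32.3 * cos(1.239184)
= 14.52 mN/m

14.52


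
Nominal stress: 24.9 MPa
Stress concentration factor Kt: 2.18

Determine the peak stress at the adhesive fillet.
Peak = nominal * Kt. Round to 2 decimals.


Peak stress = 24.9 * 2.18
= 54.28 MPa

54.28


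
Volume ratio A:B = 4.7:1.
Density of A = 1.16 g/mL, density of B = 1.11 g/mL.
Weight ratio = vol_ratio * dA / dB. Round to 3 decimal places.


Wt ratio = 4.7 * 1.16 / 1.11
= 4.912

4.912


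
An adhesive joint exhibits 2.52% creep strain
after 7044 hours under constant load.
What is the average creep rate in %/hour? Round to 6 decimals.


Creep rate = strain / time
= 2.52 / 7044
= 0.000358 %/h

0.000358


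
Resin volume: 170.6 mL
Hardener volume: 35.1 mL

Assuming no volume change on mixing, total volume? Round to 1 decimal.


V_total = 170.6 + 35.1 = 205.7 mL

205.7


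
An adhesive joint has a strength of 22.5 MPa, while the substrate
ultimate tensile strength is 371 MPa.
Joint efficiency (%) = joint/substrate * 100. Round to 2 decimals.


Efficiency = 22.5 / 371 * 100
= 6.06%

6.06


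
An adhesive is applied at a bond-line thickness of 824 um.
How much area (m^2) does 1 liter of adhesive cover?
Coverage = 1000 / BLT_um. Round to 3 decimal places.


Coverage = 1000 / 824 = 1.214 m^2

1.214


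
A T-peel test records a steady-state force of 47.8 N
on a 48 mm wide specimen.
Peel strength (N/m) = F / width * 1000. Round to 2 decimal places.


Peel strength = 47.8 / 48 * 1000
= 995.83 N/m

995.83


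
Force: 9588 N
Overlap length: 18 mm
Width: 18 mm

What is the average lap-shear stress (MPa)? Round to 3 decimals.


Average shear stress = F / (overlap * width)
= 9588 / (18 * 18)
= 29.593 MPa

29.593


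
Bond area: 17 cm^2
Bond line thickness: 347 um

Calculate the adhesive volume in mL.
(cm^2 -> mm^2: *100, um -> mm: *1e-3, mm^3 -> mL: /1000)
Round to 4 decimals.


V = 17*100 * 347*1e-3 / 1000
= 0.5899 mL

0.5899


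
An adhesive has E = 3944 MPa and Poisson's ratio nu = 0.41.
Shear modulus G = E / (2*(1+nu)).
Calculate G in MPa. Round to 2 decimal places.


G = 3944 / (2*(1+0.41))
= 3944 / 2.82
= 1398.58 MPa

1398.58


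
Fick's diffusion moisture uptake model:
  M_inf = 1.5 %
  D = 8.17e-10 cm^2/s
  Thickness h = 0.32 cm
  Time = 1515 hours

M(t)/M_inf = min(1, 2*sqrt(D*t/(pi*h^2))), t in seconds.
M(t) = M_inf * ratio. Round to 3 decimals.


t_sec = 1515 * 3600 = 5454000
ratio = 2*sqrt(8.17e-10*5454000/(pi*0.32^2))
= min(1, 0.235382)
= 0.235382
M(t) = 1.5 * 0.235382 = 0.353 %

0.353


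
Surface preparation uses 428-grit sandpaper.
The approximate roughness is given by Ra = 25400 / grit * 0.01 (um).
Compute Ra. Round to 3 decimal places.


Ra = 25400 / 428 * 0.01
= 254 / 428
= 0.593 um

0.593


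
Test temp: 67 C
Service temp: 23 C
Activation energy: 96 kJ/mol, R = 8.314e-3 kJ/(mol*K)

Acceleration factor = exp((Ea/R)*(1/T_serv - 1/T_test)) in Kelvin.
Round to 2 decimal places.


AF = exp((96/0.008314)*(1/296.15 - 1/340.15))
= 155.01

155.01


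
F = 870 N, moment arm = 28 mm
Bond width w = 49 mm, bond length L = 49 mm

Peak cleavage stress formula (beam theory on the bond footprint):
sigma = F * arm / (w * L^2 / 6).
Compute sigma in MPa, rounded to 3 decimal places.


sigma = (870 * 28) / (49 * 2401 / 6)
= 24360 * 6 / 117649
= 146160 / 117649
= 1.242 MPa

1.242


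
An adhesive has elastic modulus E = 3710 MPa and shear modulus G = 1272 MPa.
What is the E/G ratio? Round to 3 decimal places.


E/G = 3710 / 1272 = 2.917

2.917


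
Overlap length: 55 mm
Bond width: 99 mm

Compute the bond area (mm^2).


Bond area = 55 * 99 = 5445 mm^2

5445


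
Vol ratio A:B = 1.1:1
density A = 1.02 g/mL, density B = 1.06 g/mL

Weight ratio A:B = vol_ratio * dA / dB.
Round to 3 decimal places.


Weight ratio = 1.1 * 1.02 / 1.06
= 1.058

1.058


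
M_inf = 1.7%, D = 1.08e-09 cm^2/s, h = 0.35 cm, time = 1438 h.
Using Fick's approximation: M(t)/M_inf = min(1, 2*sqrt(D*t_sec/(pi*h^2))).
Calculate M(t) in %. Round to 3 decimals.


t = 5176800 s
ratio = min(1, 2*sqrt(1.08e-09*5176800/(pi*0.1225)))
= 0.241062
M(t) = 1.7 * 0.241062 = 0.410%

0.410


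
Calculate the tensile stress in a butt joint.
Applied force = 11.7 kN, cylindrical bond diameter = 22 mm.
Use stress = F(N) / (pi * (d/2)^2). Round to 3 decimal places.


A = pi * 11.0^2 = 380.1327 mm^2
sigma = 11700.0 / 380.1327 = 30.779 MPa

30.779


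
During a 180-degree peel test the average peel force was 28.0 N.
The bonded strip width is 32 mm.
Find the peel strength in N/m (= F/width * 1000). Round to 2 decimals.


Peel strength = F/width * 1000
= 28.0 / 32 * 1000
= 875.00 N/m

875.00


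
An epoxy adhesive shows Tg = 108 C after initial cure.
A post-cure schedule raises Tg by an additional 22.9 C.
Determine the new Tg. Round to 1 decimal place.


New Tg = 108 + 22.9
= 130.9 C

130.9


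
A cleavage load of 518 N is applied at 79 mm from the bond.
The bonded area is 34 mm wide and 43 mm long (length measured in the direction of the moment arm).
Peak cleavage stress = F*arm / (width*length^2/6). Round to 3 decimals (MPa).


Moment = 518 * 79 = 40922 N*mm
Section modulus = 34 * 1849 / 6 = 62866 / 6 mm^3
Stress = 40922 / (62866 / 6) = 245532 / 62866
= 3.906 MPa

3.906


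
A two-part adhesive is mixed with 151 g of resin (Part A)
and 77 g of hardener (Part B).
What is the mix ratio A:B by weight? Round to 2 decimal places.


Mix ratio = mass_A / mass_B
= 151 / 77
= 1.96

1.96


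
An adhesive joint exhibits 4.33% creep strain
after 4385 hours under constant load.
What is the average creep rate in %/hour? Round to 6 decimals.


Creep rate = strain / time
= 4.33 / 4385
= 0.000987 %/h

0.000987


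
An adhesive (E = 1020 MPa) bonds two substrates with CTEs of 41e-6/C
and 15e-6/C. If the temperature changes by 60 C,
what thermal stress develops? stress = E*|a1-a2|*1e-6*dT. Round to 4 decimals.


Stress = 1020 * |41 - 15| * 1e-6 * 60
= 1.5912 MPa

1.5912


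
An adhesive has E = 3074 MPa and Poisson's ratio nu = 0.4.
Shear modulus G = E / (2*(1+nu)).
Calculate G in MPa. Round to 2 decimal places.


G = 3074 / (2*(1+0.4))
= 3074 / 2.80
= 1097.86 MPa

1097.86


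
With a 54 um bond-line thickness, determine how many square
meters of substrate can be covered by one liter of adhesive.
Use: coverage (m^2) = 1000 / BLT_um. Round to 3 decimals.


Coverage = 1000 / 54 = 18.519 m^2

18.519


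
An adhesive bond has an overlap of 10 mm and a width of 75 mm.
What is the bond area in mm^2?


Bond area = overlap * width
= 10 * 75
= 750 mm^2

750


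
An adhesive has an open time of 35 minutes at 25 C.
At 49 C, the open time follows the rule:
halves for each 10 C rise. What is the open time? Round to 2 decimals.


Factor = 2^((49-25)/10) = 5.2780
Open time = 35 / 5.2780 = 6.63 min

6.63


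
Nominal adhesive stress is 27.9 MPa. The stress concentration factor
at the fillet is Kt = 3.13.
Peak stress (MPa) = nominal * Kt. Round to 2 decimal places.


Peak = 27.9 * 3.13 = 87.33 MPa

87.33


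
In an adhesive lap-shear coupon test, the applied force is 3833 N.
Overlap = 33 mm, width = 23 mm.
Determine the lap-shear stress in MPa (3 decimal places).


stress = F / (overlap * width)
= 3833 / (33 * 23)
= 5.050 MPa

5.050


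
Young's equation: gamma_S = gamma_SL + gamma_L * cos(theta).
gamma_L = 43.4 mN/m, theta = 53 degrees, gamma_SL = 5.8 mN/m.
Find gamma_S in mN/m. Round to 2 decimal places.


cos(53 deg) = 0.601815
gamma_S = 5.8 + 43.4 * 0.601815
= 31.92 mN/m

31.92


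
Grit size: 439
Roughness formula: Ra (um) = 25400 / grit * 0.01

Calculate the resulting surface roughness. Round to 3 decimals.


Ra = 25400 / 439 * 0.01
= 0.579 um

0.579


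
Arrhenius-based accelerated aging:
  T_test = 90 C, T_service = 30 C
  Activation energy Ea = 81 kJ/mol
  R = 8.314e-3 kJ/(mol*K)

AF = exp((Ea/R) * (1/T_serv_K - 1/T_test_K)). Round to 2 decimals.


T_test_K = 363.15, T_serv_K = 303.15
AF = exp((81/8.314e-3) * (1/303.15 - 1/363.15))
= 202.32

202.32


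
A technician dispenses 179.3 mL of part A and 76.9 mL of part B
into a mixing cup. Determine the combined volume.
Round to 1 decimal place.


Combined volume = 179.3 + 76.9
= 256.2 mL

256.2


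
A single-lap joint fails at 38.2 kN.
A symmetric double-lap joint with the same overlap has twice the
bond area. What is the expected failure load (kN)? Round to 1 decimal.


Double-lap load = 2 * 38.2 = 76.4 kN

76.4


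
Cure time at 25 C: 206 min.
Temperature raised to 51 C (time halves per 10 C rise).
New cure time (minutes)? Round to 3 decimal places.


Acceleration factor = 2^(26/10) = 6.0629
New time = 206 / 6.0629 = 33.977 min

33.977


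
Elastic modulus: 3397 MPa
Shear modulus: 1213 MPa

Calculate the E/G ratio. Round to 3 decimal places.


E / G = 3397 / 1213 = 2.800

2.800


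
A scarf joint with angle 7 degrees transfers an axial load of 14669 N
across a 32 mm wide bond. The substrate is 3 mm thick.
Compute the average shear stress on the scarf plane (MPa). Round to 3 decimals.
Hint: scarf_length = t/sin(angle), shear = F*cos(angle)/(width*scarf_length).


scarf_length = 3 / sin(7 deg) = 24.6165 mm
cos(7 deg) = 0.992546
shear stress = 14669 * 0.992546 / (32 * 24.6165)
= 18.483 MPa

18.483


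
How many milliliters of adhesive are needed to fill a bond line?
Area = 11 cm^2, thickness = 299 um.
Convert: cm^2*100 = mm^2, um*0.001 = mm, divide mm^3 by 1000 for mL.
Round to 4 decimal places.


= (11 * 100) * (299 * 0.001) / 1000
= 0.3289 mL

0.3289


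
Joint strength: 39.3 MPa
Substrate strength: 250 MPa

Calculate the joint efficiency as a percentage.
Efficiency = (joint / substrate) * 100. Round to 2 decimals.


Efficiency = (39.3 / 250) * 100 = 15.72%

15.72


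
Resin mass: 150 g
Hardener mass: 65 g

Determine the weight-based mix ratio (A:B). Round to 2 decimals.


Ratio = 150 / 65 = 2.31

2.31


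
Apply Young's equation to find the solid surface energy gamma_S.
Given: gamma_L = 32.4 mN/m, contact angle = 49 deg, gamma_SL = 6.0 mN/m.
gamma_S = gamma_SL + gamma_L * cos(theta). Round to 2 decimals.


theta_rad = 49 * pi/180 = 0.855211
gamma_S = 6.0 + 32.4 * cos(0.855211)
= 27.26 mN/m

27.26


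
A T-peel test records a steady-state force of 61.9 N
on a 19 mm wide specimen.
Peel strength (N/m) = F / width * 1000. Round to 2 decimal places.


Peel strength = 61.9 / 19 * 1000
= 3257.89 N/m

3257.89


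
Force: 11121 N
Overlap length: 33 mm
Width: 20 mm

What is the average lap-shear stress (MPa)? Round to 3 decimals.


Average shear stress = F / (overlap * width)
= 11121 / (33 * 20)
= 16.850 MPa

16.850


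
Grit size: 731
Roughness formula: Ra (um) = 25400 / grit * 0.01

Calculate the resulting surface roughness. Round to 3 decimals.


Ra = 25400 / 731 * 0.01
= 0.347 um

0.347


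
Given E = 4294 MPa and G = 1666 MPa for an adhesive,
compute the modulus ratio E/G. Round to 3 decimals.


E/G ratio = 4294 / 1666 = 2.577

2.577


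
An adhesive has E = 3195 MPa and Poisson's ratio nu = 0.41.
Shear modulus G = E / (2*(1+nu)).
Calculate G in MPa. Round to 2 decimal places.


G = 3195 / (2*(1+0.41))
= 3195 / 2.82
= 1132.98 MPa

1132.98


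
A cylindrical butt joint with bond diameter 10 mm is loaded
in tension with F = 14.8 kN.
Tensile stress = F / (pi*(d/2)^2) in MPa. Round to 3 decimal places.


Area = pi * (10/2)^2 = 78.5398 mm^2
Stress = 14.8*1000 / 78.5398
= 188.439 MPa

188.439


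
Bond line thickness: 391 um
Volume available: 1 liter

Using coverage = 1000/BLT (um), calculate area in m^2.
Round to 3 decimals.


1 L = 1e6 mm^3, thickness = 391 um = 0.391 mm
Area = 1e6 / 0.391 mm^2 = (1e6 / 0.391) / 1e6 m^2 = 1000 / 391 m^2
= 2.558 m^2

2.558


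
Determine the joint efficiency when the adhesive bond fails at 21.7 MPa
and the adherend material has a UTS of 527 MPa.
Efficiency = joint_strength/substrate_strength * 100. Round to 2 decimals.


Joint efficiency = 21.7 / 527 * 100
= 4.12%

4.12


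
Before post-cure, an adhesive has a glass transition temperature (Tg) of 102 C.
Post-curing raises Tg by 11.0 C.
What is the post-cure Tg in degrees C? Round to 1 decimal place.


Tg_post = Tg_base + delta_Tg
= 102 + 11.0
= 113.0 C

113.0


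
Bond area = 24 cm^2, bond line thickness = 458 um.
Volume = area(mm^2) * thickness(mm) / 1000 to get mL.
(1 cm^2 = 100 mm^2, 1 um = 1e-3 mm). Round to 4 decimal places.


area_mm2 = 24 * 100 = 2400
blt_mm = 458 * 1e-3 = 0.458
vol_mm3 = 2400 * 0.458 = 1099.2
vol_mL = 1099.2 / 1000 = 1.0992 mL

1.0992


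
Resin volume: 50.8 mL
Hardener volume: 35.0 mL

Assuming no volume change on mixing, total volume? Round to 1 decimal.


V_total = 50.8 + 35.0 = 85.8 mL

85.8


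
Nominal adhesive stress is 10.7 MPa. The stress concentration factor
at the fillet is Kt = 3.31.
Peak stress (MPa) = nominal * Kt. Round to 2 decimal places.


Peak = 10.7 * 3.31 = 35.42 MPa

35.42


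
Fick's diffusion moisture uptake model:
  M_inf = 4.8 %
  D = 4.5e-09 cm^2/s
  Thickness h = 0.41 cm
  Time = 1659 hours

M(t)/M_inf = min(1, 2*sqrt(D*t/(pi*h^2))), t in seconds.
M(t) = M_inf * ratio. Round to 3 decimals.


t_sec = 1659 * 3600 = 5972400
ratio = 2*sqrt(4.5e-09*5972400/(pi*0.41^2))
= min(1, 0.451182)
= 0.451182
M(t) = 4.8 * 0.451182 = 2.166 %

2.166


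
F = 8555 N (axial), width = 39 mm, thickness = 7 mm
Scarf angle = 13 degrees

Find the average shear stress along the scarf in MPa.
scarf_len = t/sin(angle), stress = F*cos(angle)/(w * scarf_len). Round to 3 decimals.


scarf_len = 7/sin(13 deg) = 31.1179
cos(13 deg) = 0.974370
stress = 8555*0.974370/(39*31.1179) = 6.869 MPa

6.869


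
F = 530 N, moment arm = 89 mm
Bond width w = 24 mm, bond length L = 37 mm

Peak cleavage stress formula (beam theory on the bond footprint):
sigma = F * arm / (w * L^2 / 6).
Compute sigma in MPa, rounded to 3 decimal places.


sigma = (530 * 89) / (24 * 1369 / 6)
= 47170 * 6 / 32856
= 283020 / 32856
= 8.614 MPa

8.614


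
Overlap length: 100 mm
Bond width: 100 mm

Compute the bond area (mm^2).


Bond area = 100 * 100 = 10000 mm^2

10000


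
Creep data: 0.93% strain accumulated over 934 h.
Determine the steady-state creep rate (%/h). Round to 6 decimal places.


Rate = 0.93 / 934 = 0.000996 %/h

0.000996


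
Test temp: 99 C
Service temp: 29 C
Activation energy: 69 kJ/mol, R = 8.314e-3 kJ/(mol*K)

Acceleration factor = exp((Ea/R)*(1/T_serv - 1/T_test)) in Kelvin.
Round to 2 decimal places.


AF = exp((69/0.008314)*(1/302.15 - 1/372.15))
= 175.30

175.30


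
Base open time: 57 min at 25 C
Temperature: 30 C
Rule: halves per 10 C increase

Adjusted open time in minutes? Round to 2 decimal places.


Acceleration = 2^((30-25)/10) = 1.4142
Open time = 57 / 1.4142 = 40.31 min

40.31


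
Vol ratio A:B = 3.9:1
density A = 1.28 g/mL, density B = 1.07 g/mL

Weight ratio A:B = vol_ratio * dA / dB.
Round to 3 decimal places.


Weight ratio = 3.9 * 1.28 / 1.07
= 4.665

4.665


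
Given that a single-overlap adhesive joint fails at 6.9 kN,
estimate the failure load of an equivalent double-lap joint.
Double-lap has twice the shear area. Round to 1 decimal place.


Double-lap factor = 2
Expected load = 6.9 * 2 = 13.8 kN

13.8


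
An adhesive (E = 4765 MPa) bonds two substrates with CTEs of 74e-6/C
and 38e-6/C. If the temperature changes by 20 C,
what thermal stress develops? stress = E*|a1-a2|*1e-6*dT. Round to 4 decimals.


Stress = 4765 * |74 - 38| * 1e-6 * 20
= 3.4308 MPa

3.4308


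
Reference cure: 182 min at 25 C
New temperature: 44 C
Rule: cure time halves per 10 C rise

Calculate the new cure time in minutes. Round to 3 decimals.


factor = 2^((44-25)/10) = 3.7321
t_new = 182 / 3.7321 = 48.766 min

48.766


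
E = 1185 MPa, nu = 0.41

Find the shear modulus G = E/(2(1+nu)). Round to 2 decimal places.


G = 1185 / (2 * 1.41)
= 420.21 MPa

420.21


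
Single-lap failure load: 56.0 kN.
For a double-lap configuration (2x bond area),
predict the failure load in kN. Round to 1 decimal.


Failure load = 56.0 * 2 = 112.0 kN

112.0


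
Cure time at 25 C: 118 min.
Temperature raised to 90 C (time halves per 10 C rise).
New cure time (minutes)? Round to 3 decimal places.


Acceleration factor = 2^(65/10) = 90.5097
New time = 118 / 90.5097 = 1.304 min

1.304


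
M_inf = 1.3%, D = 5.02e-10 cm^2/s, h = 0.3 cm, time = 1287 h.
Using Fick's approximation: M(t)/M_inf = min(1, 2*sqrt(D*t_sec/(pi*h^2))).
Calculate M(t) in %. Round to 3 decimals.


t = 4633200 s
ratio = min(1, 2*sqrt(5.02e-10*4633200/(pi*0.0900)))
= 0.181395
M(t) = 1.3 * 0.181395 = 0.236%

0.236


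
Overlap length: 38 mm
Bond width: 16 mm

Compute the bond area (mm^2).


Bond area = 38 * 16 = 608 mm^2

608


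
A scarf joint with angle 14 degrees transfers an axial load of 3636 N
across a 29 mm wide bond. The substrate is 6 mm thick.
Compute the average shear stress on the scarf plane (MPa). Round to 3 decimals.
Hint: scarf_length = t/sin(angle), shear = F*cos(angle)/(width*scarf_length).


scarf_length = 6 / sin(14 deg) = 24.8014 mm
cos(14 deg) = 0.970296
shear stress = 3636 * 0.970296 / (29 * 24.8014)
= 4.905 MPa

4.905


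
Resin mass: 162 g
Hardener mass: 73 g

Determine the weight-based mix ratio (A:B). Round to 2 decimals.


Ratio = 162 / 73 = 2.22

2.22


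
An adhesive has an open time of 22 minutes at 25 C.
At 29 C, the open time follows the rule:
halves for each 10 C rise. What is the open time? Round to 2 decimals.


Factor = 2^((29-25)/10) = 1.3195
Open time = 22 / 1.3195 = 16.67 min

16.67


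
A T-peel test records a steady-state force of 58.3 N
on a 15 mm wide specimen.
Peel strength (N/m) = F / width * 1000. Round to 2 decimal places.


Peel strength = 58.3 / 15 * 1000
= 3886.67 N/m

3886.67


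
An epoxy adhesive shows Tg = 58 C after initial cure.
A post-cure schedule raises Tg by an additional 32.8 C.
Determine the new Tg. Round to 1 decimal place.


New Tg = 58 + 32.8
= 90.8 C

90.8


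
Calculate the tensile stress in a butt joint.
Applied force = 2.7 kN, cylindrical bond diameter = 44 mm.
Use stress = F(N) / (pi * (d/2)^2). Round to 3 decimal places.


A = pi * 22.0^2 = 1520.5308 mm^2
sigma = 2700.0 / 1520.5308 = 1.776 MPa

1.776


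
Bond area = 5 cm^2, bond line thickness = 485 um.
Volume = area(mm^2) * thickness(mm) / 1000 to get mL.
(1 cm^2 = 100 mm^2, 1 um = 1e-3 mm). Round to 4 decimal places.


area_mm2 = 5 * 100 = 500
blt_mm = 485 * 1e-3 = 0.485
vol_mm3 = 500 * 0.485 = 242.5
vol_mL = 242.5 / 1000 = 0.2425 mL

0.2425


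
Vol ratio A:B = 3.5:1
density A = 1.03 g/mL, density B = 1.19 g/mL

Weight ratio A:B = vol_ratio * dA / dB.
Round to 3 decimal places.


Weight ratio = 3.5 * 1.03 / 1.19
= 3.029

3.029


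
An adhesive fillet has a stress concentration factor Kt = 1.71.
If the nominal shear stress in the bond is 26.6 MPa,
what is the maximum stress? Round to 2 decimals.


Max stress = 26.6 * 1.71 = 45.49 MPa

45.49


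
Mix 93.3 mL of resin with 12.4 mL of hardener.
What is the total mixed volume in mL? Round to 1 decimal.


Total = 93.3 + 12.4 = 105.7 mL

105.7


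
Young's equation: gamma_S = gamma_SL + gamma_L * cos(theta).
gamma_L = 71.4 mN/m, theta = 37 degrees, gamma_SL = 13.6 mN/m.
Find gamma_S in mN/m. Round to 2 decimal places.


cos(37 deg) = 0.798636
gamma_S = 13.6 + 71.4 * 0.798636
= 70.62 mN/m

70.62


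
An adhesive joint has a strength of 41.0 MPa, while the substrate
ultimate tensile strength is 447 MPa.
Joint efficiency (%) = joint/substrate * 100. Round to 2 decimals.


Efficiency = 41.0 / 447 * 100
= 9.17%

9.17


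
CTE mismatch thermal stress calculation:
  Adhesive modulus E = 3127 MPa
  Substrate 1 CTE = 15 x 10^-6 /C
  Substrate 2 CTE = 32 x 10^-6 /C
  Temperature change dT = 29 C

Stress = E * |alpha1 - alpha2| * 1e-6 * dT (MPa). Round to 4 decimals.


delta_alpha = |15 - 32| = 17 x 10^-6/C
Stress = 3127 * 17e-6 * 29
= 1.5416 MPa

1.5416


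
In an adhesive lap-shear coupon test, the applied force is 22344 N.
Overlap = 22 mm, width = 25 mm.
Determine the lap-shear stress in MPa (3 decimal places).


stress = F / (overlap * width)
= 22344 / (22 * 25)
= 40.625 MPa

40.625


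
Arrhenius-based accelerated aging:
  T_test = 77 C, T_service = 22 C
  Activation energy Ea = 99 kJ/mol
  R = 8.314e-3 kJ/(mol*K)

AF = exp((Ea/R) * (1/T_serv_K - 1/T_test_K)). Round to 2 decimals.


T_test_K = 350.15, T_serv_K = 295.15
AF = exp((99/8.314e-3) * (1/295.15 - 1/350.15))
= 565.16

565.16


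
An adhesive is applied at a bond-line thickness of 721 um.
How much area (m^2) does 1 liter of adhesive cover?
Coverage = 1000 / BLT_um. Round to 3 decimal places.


Coverage = 1000 / 721 = 1.387 m^2

1.387


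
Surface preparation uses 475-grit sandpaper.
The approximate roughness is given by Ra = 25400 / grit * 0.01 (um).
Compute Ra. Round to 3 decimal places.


Ra = 25400 / 475 * 0.01
= 254 / 475
= 0.535 um

0.535


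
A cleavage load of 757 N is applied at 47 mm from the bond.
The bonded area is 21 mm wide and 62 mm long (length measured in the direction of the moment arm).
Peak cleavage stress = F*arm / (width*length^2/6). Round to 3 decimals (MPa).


Moment = 757 * 47 = 35579 N*mm
Section modulus = 21 * 3844 / 6 = 80724 / 6 mm^3
Stress = 35579 / (80724 / 6) = 213474 / 80724
= 2.644 MPa

2.644


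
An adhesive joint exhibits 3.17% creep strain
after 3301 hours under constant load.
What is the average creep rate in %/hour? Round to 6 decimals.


Creep rate = strain / time
= 3.17 / 3301
= 0.000960 %/h

0.000960


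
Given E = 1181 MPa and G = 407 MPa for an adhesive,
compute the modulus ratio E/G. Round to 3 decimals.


E/G ratio = 1181 / 407 = 2.902

2.902


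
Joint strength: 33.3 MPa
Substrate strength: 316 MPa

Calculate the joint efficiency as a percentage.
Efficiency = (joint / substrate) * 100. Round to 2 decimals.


Efficiency = (33.3 / 316) * 100 = 10.54%

10.54


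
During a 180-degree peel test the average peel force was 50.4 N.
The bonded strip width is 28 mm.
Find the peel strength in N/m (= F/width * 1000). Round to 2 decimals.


Peel strength = F/width * 1000
= 50.4 / 28 * 1000
= 1800.00 N/m

1800.00


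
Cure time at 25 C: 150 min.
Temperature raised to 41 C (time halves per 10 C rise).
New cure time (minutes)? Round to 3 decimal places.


Acceleration factor = 2^(16/10) = 3.0314
New time = 150 / 3.0314 = 49.482 min

49.482


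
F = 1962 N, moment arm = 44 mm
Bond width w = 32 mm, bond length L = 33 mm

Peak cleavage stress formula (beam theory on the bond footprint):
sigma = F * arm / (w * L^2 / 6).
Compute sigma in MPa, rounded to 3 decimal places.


sigma = (1962 * 44) / (32 * 1089 / 6)
= 86328 * 6 / 34848
= 517968 / 34848
= 14.864 MPa

14.864


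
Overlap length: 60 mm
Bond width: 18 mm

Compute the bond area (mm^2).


Bond area = 60 * 18 = 1080 mm^2

1080


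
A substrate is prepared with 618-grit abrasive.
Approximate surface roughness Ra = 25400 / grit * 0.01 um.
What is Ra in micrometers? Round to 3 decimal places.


Ra = 25400 / 618 * 0.01 = 0.411 um

0.411


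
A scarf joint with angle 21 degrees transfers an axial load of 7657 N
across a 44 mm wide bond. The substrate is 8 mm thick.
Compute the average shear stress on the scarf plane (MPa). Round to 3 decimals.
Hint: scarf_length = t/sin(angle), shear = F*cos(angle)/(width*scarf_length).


scarf_length = 8 / sin(21 deg) = 22.3234 mm
cos(21 deg) = 0.933580
shear stress = 7657 * 0.933580 / (44 * 22.3234)
= 7.278 MPa

7.278


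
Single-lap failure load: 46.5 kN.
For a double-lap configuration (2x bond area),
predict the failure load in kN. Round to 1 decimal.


Failure load = 46.5 * 2 = 93.0 kN

93.0


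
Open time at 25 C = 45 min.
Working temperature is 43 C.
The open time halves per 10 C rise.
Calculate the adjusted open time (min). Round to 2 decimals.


factor = 2^((43 - 25) / 10) = 3.4822
ot = 45 / 3.4822 = 12.92 min

12.92


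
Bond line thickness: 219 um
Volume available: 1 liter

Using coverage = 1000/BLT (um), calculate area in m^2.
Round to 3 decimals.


1 L = 1e6 mm^3, thickness = 219 um = 0.219 mm
Area = 1e6 / 0.219 mm^2 = (1e6 / 0.219) / 1e6 m^2 = 1000 / 219 m^2
= 4.566 m^2

4.566


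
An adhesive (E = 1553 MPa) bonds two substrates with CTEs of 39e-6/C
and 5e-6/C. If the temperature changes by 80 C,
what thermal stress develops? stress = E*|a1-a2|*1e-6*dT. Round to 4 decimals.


Stress = 1553 * |39 - 5| * 1e-6 * 80
= 4.2242 MPa

4.2242


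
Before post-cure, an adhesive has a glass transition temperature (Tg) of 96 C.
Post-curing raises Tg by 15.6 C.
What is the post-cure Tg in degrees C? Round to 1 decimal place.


Tg_post = Tg_base + delta_Tg
= 96 + 15.6
= 111.6 C

111.6


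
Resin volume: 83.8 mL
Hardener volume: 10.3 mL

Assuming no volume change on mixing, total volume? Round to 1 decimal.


V_total = 83.8 + 10.3 = 94.1 mL

94.1


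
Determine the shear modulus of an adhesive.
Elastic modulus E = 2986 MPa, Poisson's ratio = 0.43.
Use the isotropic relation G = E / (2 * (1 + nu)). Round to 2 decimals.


G = 2986 / (2*(1+0.43)) = 2986 / 2.86
= 1044.06 MPa

1044.06


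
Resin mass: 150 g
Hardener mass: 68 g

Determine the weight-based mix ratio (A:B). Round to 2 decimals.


Ratio = 150 / 68 = 2.21

2.21


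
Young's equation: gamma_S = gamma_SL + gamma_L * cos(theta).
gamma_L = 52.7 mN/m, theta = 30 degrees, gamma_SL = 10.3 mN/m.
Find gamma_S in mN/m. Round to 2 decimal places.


cos(30 deg) = 0.866025
gamma_S = 10.3 + 52.7 * 0.866025
= 55.94 mN/m

55.94


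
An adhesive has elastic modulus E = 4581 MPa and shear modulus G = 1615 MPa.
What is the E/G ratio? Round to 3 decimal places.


E/G = 4581 / 1615 = 2.837

2.837


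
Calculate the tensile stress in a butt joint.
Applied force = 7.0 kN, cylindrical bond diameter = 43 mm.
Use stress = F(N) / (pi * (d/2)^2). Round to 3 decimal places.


A = pi * 21.5^2 = 1452.2012 mm^2
sigma = 7000.0 / 1452.2012 = 4.820 MPa

4.820


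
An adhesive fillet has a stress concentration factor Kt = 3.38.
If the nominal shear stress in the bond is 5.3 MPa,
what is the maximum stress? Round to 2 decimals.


Max stress = 5.3 * 3.38 = 17.91 MPa

17.91


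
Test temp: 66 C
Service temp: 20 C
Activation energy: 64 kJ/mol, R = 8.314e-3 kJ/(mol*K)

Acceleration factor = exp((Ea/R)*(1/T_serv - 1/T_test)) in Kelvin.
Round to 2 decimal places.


AF = exp((64/0.008314)*(1/293.15 - 1/339.15))
= 35.22

35.22


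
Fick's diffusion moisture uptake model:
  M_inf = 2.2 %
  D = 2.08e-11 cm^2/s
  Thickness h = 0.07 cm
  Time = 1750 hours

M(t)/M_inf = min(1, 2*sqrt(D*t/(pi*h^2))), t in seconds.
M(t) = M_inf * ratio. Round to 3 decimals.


t_sec = 1750 * 3600 = 6300000
ratio = 2*sqrt(2.08e-11*6300000/(pi*0.07^2))
= min(1, 0.184527)
= 0.184527
M(t) = 2.2 * 0.184527 = 0.406 %

0.406


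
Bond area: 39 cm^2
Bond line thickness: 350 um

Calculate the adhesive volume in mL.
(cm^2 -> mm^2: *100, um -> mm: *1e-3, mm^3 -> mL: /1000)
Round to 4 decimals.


V = 39*100 * 350*1e-3 / 1000
= 1.3650 mL

1.3650


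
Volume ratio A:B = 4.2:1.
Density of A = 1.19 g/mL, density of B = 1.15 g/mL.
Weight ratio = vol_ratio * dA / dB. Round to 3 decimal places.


Wt ratio = 4.2 * 1.19 / 1.15
= 4.346

4.346


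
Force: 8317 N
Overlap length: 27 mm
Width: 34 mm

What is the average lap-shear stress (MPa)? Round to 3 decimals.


Average shear stress = F / (overlap * width)
= 8317 / (27 * 34)
= 9.060 MPa

9.060


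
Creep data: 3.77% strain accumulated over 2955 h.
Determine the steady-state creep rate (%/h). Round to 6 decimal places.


Rate = 3.77 / 2955 = 0.001276 %/h

0.001276


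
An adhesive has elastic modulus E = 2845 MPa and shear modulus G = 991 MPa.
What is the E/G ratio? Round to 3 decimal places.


E/G = 2845 / 991 = 2.871

2.871


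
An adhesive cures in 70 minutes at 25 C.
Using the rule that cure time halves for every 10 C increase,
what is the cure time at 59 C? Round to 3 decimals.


Factor = 2^((59 - 25) / 10) = 10.5561
Cure time = 70 / 10.5561
= 6.631 minutes

6.631


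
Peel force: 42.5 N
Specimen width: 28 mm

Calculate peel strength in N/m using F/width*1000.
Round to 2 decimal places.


Peel strength = 42.5 / 28 * 1000 = 1517.86 N/m

1517.86


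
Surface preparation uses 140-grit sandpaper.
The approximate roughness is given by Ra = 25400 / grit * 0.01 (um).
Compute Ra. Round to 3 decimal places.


Ra = 25400 / 140 * 0.01
= 254 / 140
= 1.814 um

1.814


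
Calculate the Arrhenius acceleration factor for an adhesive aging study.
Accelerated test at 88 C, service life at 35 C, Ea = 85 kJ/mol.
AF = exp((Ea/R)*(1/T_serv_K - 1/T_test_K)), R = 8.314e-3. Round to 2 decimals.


T_test = 361.15 K, T_serv = 308.15 K
Ea/R = 85 / 0.008314 = 10223.72
AF = exp(10223.72 * (1/308.15 - 1/361.15))
= 130.18

130.18


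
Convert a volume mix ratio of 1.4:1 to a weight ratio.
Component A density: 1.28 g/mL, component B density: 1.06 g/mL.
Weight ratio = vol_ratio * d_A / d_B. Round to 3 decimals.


= 1.4 * 1.28 / 1.06 = 1.691

1.691


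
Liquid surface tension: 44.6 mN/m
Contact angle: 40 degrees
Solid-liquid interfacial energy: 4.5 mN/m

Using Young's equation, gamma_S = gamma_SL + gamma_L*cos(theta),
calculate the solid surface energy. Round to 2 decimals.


gamma_S = 4.5 + 44.6 * cos(40)
= 38.67 mN/m

38.67


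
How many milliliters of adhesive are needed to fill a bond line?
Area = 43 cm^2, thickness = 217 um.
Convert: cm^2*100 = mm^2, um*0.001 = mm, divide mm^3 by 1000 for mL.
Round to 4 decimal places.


= (43 * 100) * (217 * 0.001) / 1000
= 0.9331 mL

0.9331


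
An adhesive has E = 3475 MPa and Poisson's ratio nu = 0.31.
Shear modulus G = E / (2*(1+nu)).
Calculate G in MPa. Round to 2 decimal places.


G = 3475 / (2*(1+0.31))
= 3475 / 2.62
= 1326.34 MPa

1326.34


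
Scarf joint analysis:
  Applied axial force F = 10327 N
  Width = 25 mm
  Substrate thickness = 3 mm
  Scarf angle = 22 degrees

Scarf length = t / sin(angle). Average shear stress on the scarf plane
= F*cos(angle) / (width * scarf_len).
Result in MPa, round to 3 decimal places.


Scarf length = 3 / sin(22 deg) = 8.0084 mm
cos(22 deg) = 0.927184
Shear = 10327 * 0.927184 / (25 * 8.0084)
= 47.825 MPa

47.825


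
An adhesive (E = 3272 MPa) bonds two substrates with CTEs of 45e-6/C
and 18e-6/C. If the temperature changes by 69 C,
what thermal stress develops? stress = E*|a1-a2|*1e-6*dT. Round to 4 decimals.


Stress = 3272 * |45 - 18| * 1e-6 * 69
= 6.0957 MPa

6.0957


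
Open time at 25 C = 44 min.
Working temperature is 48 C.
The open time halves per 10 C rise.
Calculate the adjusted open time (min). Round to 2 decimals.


factor = 2^((48 - 25) / 10) = 4.9246
ot = 44 / 4.9246 = 8.93 min

8.93


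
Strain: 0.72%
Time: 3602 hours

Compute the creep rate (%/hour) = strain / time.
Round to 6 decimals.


Creep rate = 0.72 / 3602
= 0.000200 %/h

0.000200


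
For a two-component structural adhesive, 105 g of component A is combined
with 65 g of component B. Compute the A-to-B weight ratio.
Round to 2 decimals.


Weight ratio A:B = 105 / 65
= 1.62

1.62


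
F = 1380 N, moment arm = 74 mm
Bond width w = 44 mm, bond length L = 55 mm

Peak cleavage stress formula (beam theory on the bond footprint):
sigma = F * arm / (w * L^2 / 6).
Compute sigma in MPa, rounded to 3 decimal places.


sigma = (1380 * 74) / (44 * 3025 / 6)
= 102120 * 6 / 133100
= 612720 / 133100
= 4.603 MPa

4.603


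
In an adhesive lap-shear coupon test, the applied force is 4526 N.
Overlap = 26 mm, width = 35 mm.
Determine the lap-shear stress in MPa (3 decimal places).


stress = F / (overlap * width)
= 4526 / (26 * 35)
= 4.974 MPa

4.974
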